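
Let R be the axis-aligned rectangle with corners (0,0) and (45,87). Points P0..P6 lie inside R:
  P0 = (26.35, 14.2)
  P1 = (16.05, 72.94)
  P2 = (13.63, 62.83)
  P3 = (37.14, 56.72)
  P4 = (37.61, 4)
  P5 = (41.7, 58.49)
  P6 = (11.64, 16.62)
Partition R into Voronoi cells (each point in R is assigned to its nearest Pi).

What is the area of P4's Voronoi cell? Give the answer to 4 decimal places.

1. box [0,45]×[0,87]: [(0, 0) (45, 0) (45, 87) (0, 87)]
2. ⊥bis P4·P0 via (31.98,9.1): [(23.7367, 0) (45, 0) (45, 23.4731)]  |A|=249.5578
3. ⊥bis P4·P1 via (26.83,38.47): [(23.7367, 0) (45, 0) (45, 23.4731)]  |A|=249.5578
4. ⊥bis P4·P2 via (25.62,33.415): [(23.7367, 0) (45, 0) (45, 23.4731)]  |A|=249.5578
5. ⊥bis P4·P3 via (37.375,30.36): [(23.7367, 0) (45, 0) (45, 23.4731)]  |A|=249.5578
6. ⊥bis P4·P5 via (39.655,31.245): [(23.7367, 0) (45, 0) (45, 23.4731)]  |A|=249.5578
7. ⊥bis P4·P6 via (24.625,10.31): [(23.7367, 0) (45, 0) (45, 23.4731)]  |A|=249.5578
8. canonical 3-gon: [(23.7367, 0) (45, 0) (45, 23.4731)]
9. shoelace: 249.5578

Area of P4's cell: 249.5578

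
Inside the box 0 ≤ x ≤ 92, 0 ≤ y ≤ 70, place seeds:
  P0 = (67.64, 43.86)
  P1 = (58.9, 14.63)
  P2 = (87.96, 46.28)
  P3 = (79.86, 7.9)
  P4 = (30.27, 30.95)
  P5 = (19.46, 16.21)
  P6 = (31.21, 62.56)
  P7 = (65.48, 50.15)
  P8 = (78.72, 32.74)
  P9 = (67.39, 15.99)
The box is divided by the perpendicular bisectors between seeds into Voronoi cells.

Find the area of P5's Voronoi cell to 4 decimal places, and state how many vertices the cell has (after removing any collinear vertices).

1. box [0,92]×[0,70]: [(0, 0) (92, 0) (92, 70) (0, 70)]
2. ⊥bis P5·P0 via (43.55,30.035): [(0, 0) (60.7868, 0) (20.6145, 70) (0, 70)]  |A|=2849.0447
3. ⊥bis P5·P1 via (39.18,15.42): [(0, 0) (38.5623, 0) (40.0124, 36.1992) (20.6145, 70) (0, 70)]  |A|=2446.7899
4. ⊥bis P5·P2 via (53.71,31.245): [(0, 0) (38.5623, 0) (40.0124, 36.1992) (20.6145, 70) (0, 70)]  |A|=2446.7899
5. ⊥bis P5·P3 via (49.66,12.055): [(0, 0) (38.5623, 0) (40.0124, 36.1992) (20.6145, 70) (0, 70)]  |A|=2446.7899
6. ⊥bis P5·P4 via (24.865,23.58): [(0, 41.8155) (0, 0) (38.5623, 0) (39.089, 13.1484)]  |A|=1070.7787
7. ⊥bis P5·P6 via (25.335,39.385): [(0, 41.8155) (0, 0) (38.5623, 0) (39.089, 13.1484)]  |A|=1070.7787
8. ⊥bis P5·P7 via (42.47,33.18): [(0, 41.8155) (0, 0) (38.5623, 0) (39.089, 13.1484)]  |A|=1070.7787
9. ⊥bis P5·P8 via (49.09,24.475): [(0, 41.8155) (0, 0) (38.5623, 0) (39.089, 13.1484)]  |A|=1070.7787
10. ⊥bis P5·P9 via (43.425,16.1): [(0, 41.8155) (0, 0) (38.5623, 0) (39.089, 13.1484)]  |A|=1070.7787
11. canonical 4-gon: [(0, 41.8155) (0, 0) (38.5623, 0) (39.089, 13.1484)]
12. shoelace: 1070.7787

Area of P5's cell: 1070.7787 (4 vertices)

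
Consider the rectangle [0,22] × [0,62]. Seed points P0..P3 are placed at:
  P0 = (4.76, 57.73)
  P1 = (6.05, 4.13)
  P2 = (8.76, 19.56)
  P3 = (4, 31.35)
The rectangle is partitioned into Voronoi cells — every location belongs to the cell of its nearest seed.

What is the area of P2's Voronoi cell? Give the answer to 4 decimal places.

Area of P2's cell: 354.3460

1. box [0,22]×[0,62]: [(0, 0) (22, 0) (22, 62) (0, 62)]
2. ⊥bis P2·P0 via (6.76,38.645): [(0, 37.9366) (0, 0) (22, 0) (22, 40.2421)]  |A|=859.9652
3. ⊥bis P2·P1 via (7.405,11.845): [(0, 37.9366) (0, 13.1456) (22, 9.2817) (22, 40.2421)]  |A|=613.2659
4. ⊥bis P2·P3 via (6.38,25.455): [(0, 22.8792) (0, 13.1456) (22, 9.2817) (22, 31.7613)]  |A|=354.346
5. canonical 4-gon: [(0, 22.8792) (0, 13.1456) (22, 9.2817) (22, 31.7613)]
6. shoelace: 354.346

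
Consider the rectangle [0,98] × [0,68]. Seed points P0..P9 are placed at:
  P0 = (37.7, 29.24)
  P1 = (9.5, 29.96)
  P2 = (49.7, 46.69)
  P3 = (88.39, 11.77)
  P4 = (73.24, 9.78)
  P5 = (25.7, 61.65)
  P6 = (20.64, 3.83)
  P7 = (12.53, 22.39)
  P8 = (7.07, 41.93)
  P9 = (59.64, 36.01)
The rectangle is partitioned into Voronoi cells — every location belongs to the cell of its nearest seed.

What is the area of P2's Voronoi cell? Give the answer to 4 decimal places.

1. box [0,98]×[0,68]: [(0, 0) (98, 0) (98, 68) (0, 68)]
2. ⊥bis P2·P0 via (43.7,37.965): [(98, 0.624) (98, 68) (0.0241, 68)]  |A|=3300.6107
3. ⊥bis P2·P1 via (29.6,38.325): [(24.1567, 51.4045) (98, 0.624) (98, 68) (17.2502, 68)]  |A|=3157.6731
4. ⊥bis P2·P3 via (69.045,29.23): [(24.1567, 51.4045) (64.2031, 23.8654) (98, 61.311) (98, 68) (17.2502, 68)]  |A|=2132.1585
5. ⊥bis P2·P4 via (61.47,28.235): [(24.1567, 51.4045) (59.5913, 27.0369) (77.2035, 38.2693) (98, 61.311) (98, 68) (17.2502, 68)]  |A|=2078.3296
6. ⊥bis P2·P5 via (37.7,54.17): [(32.4299, 45.7152) (59.5913, 27.0369) (77.2035, 38.2693) (98, 61.311) (98, 68) (46.3207, 68)]  |A|=1705.4128
7. ⊥bis P2·P6 via (35.17,25.26): [(32.4299, 45.7152) (59.5913, 27.0369) (77.2035, 38.2693) (98, 61.311) (98, 68) (46.3207, 68)]  |A|=1705.4128
8. ⊥bis P2·P7 via (31.115,34.54): [(32.4299, 45.7152) (59.5913, 27.0369) (77.2035, 38.2693) (98, 61.311) (98, 68) (46.3207, 68)]  |A|=1705.4128
9. ⊥bis P2·P8 via (28.385,44.31): [(32.4299, 45.7152) (59.5913, 27.0369) (77.2035, 38.2693) (98, 61.311) (98, 68) (46.3207, 68)]  |A|=1705.4128
10. ⊥bis P2·P9 via (54.67,41.35): [(32.4299, 45.7152) (47.9171, 35.065) (83.304, 68) (46.3207, 68)]  |A|=855.5577
11. canonical 4-gon: [(32.4299, 45.7152) (47.9171, 35.065) (83.304, 68) (46.3207, 68)]
12. shoelace: 855.5577

Area of P2's cell: 855.5577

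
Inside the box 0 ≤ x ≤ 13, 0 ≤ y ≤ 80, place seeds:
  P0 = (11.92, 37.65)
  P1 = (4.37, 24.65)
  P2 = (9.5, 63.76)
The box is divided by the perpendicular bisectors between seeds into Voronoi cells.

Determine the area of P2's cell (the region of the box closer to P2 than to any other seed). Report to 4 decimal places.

1. box [0,13]×[0,80]: [(0, 0) (13, 0) (13, 80) (0, 80)]
2. ⊥bis P2·P0 via (10.71,50.705): [(0, 49.7123) (13, 50.9172) (13, 80) (0, 80)]  |A|=385.9076
3. ⊥bis P2·P1 via (6.935,44.205): [(0, 49.7123) (13, 50.9172) (13, 80) (0, 80)]  |A|=385.9076
4. canonical 4-gon: [(0, 49.7123) (13, 50.9172) (13, 80) (0, 80)]
5. shoelace: 385.9076

Area of P2's cell: 385.9076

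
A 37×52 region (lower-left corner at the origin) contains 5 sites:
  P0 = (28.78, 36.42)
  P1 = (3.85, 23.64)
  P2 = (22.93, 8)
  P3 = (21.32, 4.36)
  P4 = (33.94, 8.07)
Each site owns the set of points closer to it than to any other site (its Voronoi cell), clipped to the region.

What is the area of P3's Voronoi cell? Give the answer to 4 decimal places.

1. box [0,37]×[0,52]: [(0, 0) (37, 0) (37, 52) (0, 52)]
2. ⊥bis P3·P0 via (25.05,20.39): [(0, 26.2189) (0, 0) (37, 0) (37, 17.6094)]  |A|=810.8221
3. ⊥bis P3·P1 via (12.585,14): [(20.7431, 21.3922) (0, 2.5965) (0, 0) (37, 0) (37, 17.6094)]  |A|=565.822
4. ⊥bis P3·P2 via (22.125,6.18): [(9.9149, 11.5806) (0, 2.5965) (0, 0) (36.0972, 0)]  |A|=221.8855
5. ⊥bis P3·P4 via (27.63,6.215): [(28.4646, 3.3759) (9.9149, 11.5806) (0, 2.5965) (0, 0) (29.4571, 0)]  |A|=210.6772
6. canonical 5-gon: [(28.4646, 3.3759) (9.9149, 11.5806) (0, 2.5965) (0, 0) (29.4571, 0)]
7. shoelace: 210.6772

Area of P3's cell: 210.6772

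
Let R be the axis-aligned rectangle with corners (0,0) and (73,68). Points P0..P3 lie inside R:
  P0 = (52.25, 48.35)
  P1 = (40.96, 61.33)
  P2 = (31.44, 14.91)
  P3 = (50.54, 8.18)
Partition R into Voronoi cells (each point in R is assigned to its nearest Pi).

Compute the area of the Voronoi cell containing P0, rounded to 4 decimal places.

1. box [0,73]×[0,68]: [(0, 0) (73, 0) (73, 68) (0, 68)]
2. ⊥bis P0·P1 via (46.605,54.84): [(0, 14.303) (0, 0) (73, 0) (73, 68) (61.7349, 68)]  |A|=3306.5095
3. ⊥bis P0·P2 via (41.845,31.63): [(29.0646, 39.5834) (73, 12.242) (73, 68) (61.7349, 68)]  |A|=1384.9337
4. ⊥bis P0·P3 via (51.395,28.265): [(29.0646, 39.5834) (46.9481, 28.4543) (73, 27.3453) (73, 68) (61.7349, 68)]  |A|=1188.1985
5. canonical 5-gon: [(29.0646, 39.5834) (46.9481, 28.4543) (73, 27.3453) (73, 68) (61.7349, 68)]
6. shoelace: 1188.1985

Area of P0's cell: 1188.1985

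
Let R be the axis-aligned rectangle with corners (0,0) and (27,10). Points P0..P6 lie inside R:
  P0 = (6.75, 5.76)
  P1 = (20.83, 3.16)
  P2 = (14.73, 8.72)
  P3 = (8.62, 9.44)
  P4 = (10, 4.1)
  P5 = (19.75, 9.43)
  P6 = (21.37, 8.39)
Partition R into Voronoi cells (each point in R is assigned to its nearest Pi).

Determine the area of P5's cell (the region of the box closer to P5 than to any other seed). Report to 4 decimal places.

Area of P5's cell: 10.4022

1. box [0,27]×[0,10]: [(0, 0) (27, 0) (27, 10) (0, 10)]
2. ⊥bis P5·P0 via (13.25,7.595): [(15.3941, 0) (27, 0) (27, 10) (12.571, 10)]  |A|=130.1741
3. ⊥bis P5·P1 via (20.29,6.295): [(13.9264, 5.1989) (27, 7.4508) (27, 10) (12.571, 10)]  |A|=51.3012
4. ⊥bis P5·P2 via (17.24,9.075): [(17.6964, 5.8483) (27, 7.4508) (27, 10) (17.1092, 10)]  |A|=32.3906
5. ⊥bis P5·P3 via (14.185,9.435): [(17.6964, 5.8483) (27, 7.4508) (27, 10) (17.1092, 10)]  |A|=32.3906
6. ⊥bis P5·P4 via (14.875,6.765): [(17.6964, 5.8483) (27, 7.4508) (27, 10) (17.1092, 10)]  |A|=32.3906
7. ⊥bis P5·P6 via (20.56,8.91): [(17.6964, 5.8483) (18.7061, 6.0222) (21.2598, 10) (17.1092, 10)]  |A|=10.4022
8. canonical 4-gon: [(17.6964, 5.8483) (18.7061, 6.0222) (21.2598, 10) (17.1092, 10)]
9. shoelace: 10.4022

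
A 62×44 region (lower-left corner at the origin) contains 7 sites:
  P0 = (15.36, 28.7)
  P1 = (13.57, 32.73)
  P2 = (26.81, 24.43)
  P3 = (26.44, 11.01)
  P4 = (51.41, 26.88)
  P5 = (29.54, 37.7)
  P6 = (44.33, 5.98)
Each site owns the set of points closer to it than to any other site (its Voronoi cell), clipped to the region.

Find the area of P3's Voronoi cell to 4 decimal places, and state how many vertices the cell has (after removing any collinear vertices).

1. box [0,62]×[0,44]: [(0, 0) (62, 0) (62, 44) (0, 44)]
2. ⊥bis P3·P0 via (20.9,19.855): [(0, 6.7644) (0, 0) (62, 0) (62, 44) (59.4492, 44)]  |A|=1621.188
3. ⊥bis P3·P1 via (20.005,21.87): [(0, 6.7644) (0, 0) (62, 0) (62, 44) (59.4492, 44)]  |A|=1621.188
4. ⊥bis P3·P2 via (26.625,17.72): [(17.8764, 17.9612) (0, 6.7644) (0, 0) (62, 0) (62, 16.7447)]  |A|=986.677
5. ⊥bis P3·P4 via (38.925,18.945): [(39.9368, 17.353) (17.8764, 17.9612) (0, 6.7644) (0, 0) (50.9657, 0)]  |A|=706.2179
6. ⊥bis P3·P5 via (27.99,24.355): [(39.9368, 17.353) (17.8764, 17.9612) (0, 6.7644) (0, 0) (50.9657, 0)]  |A|=706.2179
7. ⊥bis P3·P6 via (35.385,8.495): [(37.8914, 17.4094) (17.8764, 17.9612) (0, 6.7644) (0, 0) (32.9965, 0)]  |A|=532.3653
8. canonical 5-gon: [(37.8914, 17.4094) (17.8764, 17.9612) (0, 6.7644) (0, 0) (32.9965, 0)]
9. shoelace: 532.3653

Area of P3's cell: 532.3653 (5 vertices)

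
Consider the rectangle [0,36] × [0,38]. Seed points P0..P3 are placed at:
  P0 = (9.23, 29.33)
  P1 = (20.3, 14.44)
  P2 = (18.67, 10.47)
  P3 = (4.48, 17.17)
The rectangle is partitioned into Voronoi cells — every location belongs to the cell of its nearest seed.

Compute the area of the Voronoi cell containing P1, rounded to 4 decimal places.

Area of P1's cell: 431.9969

1. box [0,36]×[0,38]: [(0, 0) (36, 0) (36, 38) (0, 38)]
2. ⊥bis P1·P0 via (14.765,21.885): [(0, 10.9079) (0, 0) (36, 0) (36, 37.6722)]  |A|=874.4424
3. ⊥bis P1·P2 via (19.485,12.455): [(8.2729, 17.0584) (36, 5.6743) (36, 37.6722)]  |A|=443.6045
4. ⊥bis P1·P3 via (12.39,15.805): [(13.2441, 20.7543) (12.3196, 15.397) (36, 5.6743) (36, 37.6722)]  |A|=431.9969
5. canonical 4-gon: [(13.2441, 20.7543) (12.3196, 15.397) (36, 5.6743) (36, 37.6722)]
6. shoelace: 431.9969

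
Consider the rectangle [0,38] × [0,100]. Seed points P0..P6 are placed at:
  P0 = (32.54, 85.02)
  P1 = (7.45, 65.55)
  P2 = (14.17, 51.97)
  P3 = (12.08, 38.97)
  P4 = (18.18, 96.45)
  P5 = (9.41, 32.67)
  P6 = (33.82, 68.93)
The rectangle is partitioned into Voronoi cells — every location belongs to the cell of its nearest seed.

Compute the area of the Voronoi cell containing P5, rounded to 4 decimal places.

Area of P5's cell: 1228.2152

1. box [0,38]×[0,100]: [(0, 0) (38, 0) (38, 100) (0, 100)]
2. ⊥bis P5·P0 via (20.975,58.845): [(0, 68.1125) (0, 0) (38, 0) (38, 51.3228)]  |A|=2269.2696
3. ⊥bis P5·P1 via (8.43,49.11): [(0, 48.6075) (0, 0) (38, 0) (38, 50.8727)]  |A|=1890.1232
4. ⊥bis P5·P2 via (11.79,42.32): [(0, 45.2278) (0, 0) (38, 0) (38, 35.8558)]  |A|=1540.5877
5. ⊥bis P5·P3 via (10.745,35.82): [(0, 40.3738) (0, 0) (38, 0) (38, 24.2691)]  |A|=1228.2152
6. ⊥bis P5·P4 via (13.795,64.56): [(0, 40.3738) (0, 0) (38, 0) (38, 24.2691)]  |A|=1228.2152
7. ⊥bis P5·P6 via (21.615,50.8): [(0, 40.3738) (0, 0) (38, 0) (38, 24.2691)]  |A|=1228.2152
8. canonical 4-gon: [(0, 40.3738) (0, 0) (38, 0) (38, 24.2691)]
9. shoelace: 1228.2152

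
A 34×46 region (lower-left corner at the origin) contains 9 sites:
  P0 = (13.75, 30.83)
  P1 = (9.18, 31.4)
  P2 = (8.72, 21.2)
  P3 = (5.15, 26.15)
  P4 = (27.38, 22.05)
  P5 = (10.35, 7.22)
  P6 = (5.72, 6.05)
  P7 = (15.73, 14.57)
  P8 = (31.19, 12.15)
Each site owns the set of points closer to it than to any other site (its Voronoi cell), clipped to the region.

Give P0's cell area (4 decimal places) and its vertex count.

1. box [0,34]×[0,46]: [(0, 0) (34, 0) (34, 46) (0, 46)]
2. ⊥bis P0·P1 via (11.465,31.115): [(7.5841, 0) (34, 0) (34, 46) (13.3216, 46)]  |A|=1083.1691
3. ⊥bis P0·P2 via (11.235,26.015): [(10.8537, 26.2141) (34, 14.1242) (34, 46) (13.3216, 46)]  |A|=573.4727
4. ⊥bis P0·P3 via (9.45,28.49): [(10.8537, 26.2141) (34, 14.1242) (34, 46) (13.3216, 46)]  |A|=573.4727
5. ⊥bis P0·P4 via (20.565,26.44): [(10.8537, 26.2141) (18.0113, 22.4756) (33.1649, 46) (13.3216, 46)]  |A|=308.8236
6. ⊥bis P0·P5 via (12.05,19.025): [(10.8537, 26.2141) (18.0113, 22.4756) (33.1649, 46) (13.3216, 46)]  |A|=308.8236
7. ⊥bis P0·P6 via (9.735,18.44): [(10.8537, 26.2141) (18.0113, 22.4756) (33.1649, 46) (13.3216, 46)]  |A|=308.8236
8. ⊥bis P0·P7 via (14.74,22.7): [(10.8537, 26.2141) (17.0444, 22.9806) (18.4466, 23.1514) (33.1649, 46) (13.3216, 46)]  |A|=308.387
9. ⊥bis P0·P8 via (22.47,21.49): [(10.8537, 26.2141) (17.0444, 22.9806) (18.4466, 23.1514) (33.1649, 46) (13.3216, 46)]  |A|=308.387
10. canonical 5-gon: [(10.8537, 26.2141) (17.0444, 22.9806) (18.4466, 23.1514) (33.1649, 46) (13.3216, 46)]
11. shoelace: 308.387

Area of P0's cell: 308.3870 (5 vertices)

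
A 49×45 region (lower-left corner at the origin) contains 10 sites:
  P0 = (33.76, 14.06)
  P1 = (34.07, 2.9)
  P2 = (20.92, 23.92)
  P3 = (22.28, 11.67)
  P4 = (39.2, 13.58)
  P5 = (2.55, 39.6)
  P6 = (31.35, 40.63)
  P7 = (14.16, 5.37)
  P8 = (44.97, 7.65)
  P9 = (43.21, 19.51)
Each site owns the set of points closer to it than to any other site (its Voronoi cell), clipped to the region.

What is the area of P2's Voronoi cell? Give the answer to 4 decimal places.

1. box [0,49]×[0,45]: [(0, 0) (49, 0) (49, 45) (0, 45)]
2. ⊥bis P2·P0 via (27.34,18.99): [(0, 0) (12.7573, 0) (47.3134, 45) (0, 45)]  |A|=1351.5918
3. ⊥bis P2·P1 via (27.495,13.41): [(0, 0) (6.0594, 0) (18.95, 8.0643) (47.3134, 45) (0, 45)]  |A|=1324.5847
4. ⊥bis P2·P3 via (21.6,17.795): [(0, 15.397) (26.8718, 18.3803) (47.3134, 45) (0, 45)]  |A|=1027.4783
5. ⊥bis P2·P4 via (30.06,18.75): [(0, 15.397) (26.8718, 18.3803) (38.1819, 33.1087) (44.9082, 45) (0, 45)]  |A|=1013.1777
6. ⊥bis P2·P5 via (11.735,31.76): [(0, 18.0118) (0, 15.397) (26.8718, 18.3803) (38.1819, 33.1087) (44.9082, 45) (23.0362, 45)]  |A|=702.3247
7. ⊥bis P2·P6 via (26.135,32.275): [(17.0271, 37.96) (0, 18.0118) (0, 15.397) (26.8718, 18.3803) (33.8458, 27.4621)]  |A|=412.9955
8. ⊥bis P2·P7 via (17.54,14.645): [(17.0271, 37.96) (1.9695, 20.3192) (11.8626, 16.714) (26.8718, 18.3803) (33.8458, 27.4621)]  |A|=382.5221
9. ⊥bis P2·P8 via (32.945,15.785): [(17.0271, 37.96) (1.9695, 20.3192) (11.8626, 16.714) (26.8718, 18.3803) (33.8458, 27.4621)]  |A|=382.5221
10. ⊥bis P2·P9 via (32.065,21.715): [(33.2728, 27.8197) (17.0271, 37.96) (1.9695, 20.3192) (11.8626, 16.714) (26.8718, 18.3803) (32.9786, 26.3328)]  |A|=382.0435
11. canonical 6-gon: [(33.2728, 27.8197) (17.0271, 37.96) (1.9695, 20.3192) (11.8626, 16.714) (26.8718, 18.3803) (32.9786, 26.3328)]
12. shoelace: 382.0435

Area of P2's cell: 382.0435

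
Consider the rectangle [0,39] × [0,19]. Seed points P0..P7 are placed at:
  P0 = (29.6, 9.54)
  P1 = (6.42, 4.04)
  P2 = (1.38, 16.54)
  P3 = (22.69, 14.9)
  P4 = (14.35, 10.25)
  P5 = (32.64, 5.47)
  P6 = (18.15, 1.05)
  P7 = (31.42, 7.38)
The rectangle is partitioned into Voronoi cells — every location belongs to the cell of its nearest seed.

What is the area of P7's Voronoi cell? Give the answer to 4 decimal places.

1. box [0,39]×[0,19]: [(0, 0) (39, 0) (39, 19) (0, 19)]
2. ⊥bis P7·P0 via (30.51,8.46): [(20.4696, 0) (39, 0) (39, 15.6136)]  |A|=144.6635
3. ⊥bis P7·P1 via (18.92,5.71): [(20.4696, 0) (39, 0) (39, 15.6136)]  |A|=144.6635
4. ⊥bis P7·P2 via (16.4,11.96): [(20.4696, 0) (39, 0) (39, 15.6136)]  |A|=144.6635
5. ⊥bis P7·P3 via (27.055,11.14): [(20.4696, 0) (39, 0) (39, 15.6136)]  |A|=144.6635
6. ⊥bis P7·P4 via (22.885,8.815): [(21.557, 0.9162) (21.4029, 0) (39, 0) (39, 15.6136)]  |A|=144.2359
7. ⊥bis P7·P5 via (32.03,6.425): [(21.557, 0.9162) (21.4029, 0) (21.9712, 0) (39, 10.877) (39, 15.6136)]  |A|=51.6244
8. ⊥bis P7·P6 via (24.785,4.215): [(24.982, 3.8021) (25.6689, 2.3619) (39, 10.877) (39, 15.6136)]  |A|=45.7233
9. canonical 4-gon: [(24.982, 3.8021) (25.6689, 2.3619) (39, 10.877) (39, 15.6136)]
10. shoelace: 45.7233

Area of P7's cell: 45.7233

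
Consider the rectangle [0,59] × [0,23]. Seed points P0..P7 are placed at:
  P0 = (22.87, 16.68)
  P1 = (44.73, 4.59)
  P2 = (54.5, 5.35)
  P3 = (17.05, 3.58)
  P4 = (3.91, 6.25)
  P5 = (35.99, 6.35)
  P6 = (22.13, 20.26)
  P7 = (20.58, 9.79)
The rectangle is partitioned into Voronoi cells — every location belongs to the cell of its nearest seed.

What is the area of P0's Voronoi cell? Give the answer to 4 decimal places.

1. box [0,59]×[0,23]: [(0, 0) (59, 0) (59, 23) (0, 23)]
2. ⊥bis P0·P1 via (33.8,10.635): [(0, 0) (27.9182, 0) (40.6386, 23) (0, 23)]  |A|=788.4032
3. ⊥bis P0·P2 via (38.685,11.015): [(0, 0) (27.9182, 0) (40.6386, 23) (0, 23)]  |A|=788.4032
4. ⊥bis P0·P3 via (19.96,10.13): [(0, 18.9977) (30.8459, 5.2937) (40.6386, 23) (0, 23)]  |A|=421.5075
5. ⊥bis P0·P4 via (13.39,11.465): [(12.2369, 13.5612) (30.8459, 5.2937) (40.6386, 23) (7.0445, 23)]  |A|=363.7739
6. ⊥bis P0·P5 via (29.43,11.515): [(12.2369, 13.5612) (26.168, 7.372) (38.4727, 23) (7.0445, 23)]  |A|=295.2586
7. ⊥bis P0·P6 via (22.5,18.47): [(10.8601, 16.064) (12.2369, 13.5612) (26.168, 7.372) (37.3175, 21.5328)]  |A|=170.0155
8. ⊥bis P0·P7 via (21.725,13.235): [(12.311, 16.3639) (28.9053, 10.8485) (37.3175, 21.5328)]  |A|=111.8475
9. canonical 3-gon: [(12.311, 16.3639) (28.9053, 10.8485) (37.3175, 21.5328)]
10. shoelace: 111.8475

Area of P0's cell: 111.8475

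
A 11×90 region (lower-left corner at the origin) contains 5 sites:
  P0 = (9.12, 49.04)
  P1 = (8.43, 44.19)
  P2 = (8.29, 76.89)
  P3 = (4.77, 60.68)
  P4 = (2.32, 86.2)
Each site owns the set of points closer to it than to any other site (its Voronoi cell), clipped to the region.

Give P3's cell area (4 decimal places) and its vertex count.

1. box [0,11]×[0,90]: [(0, 0) (11, 0) (11, 90) (0, 90)]
2. ⊥bis P3·P0 via (6.945,54.86): [(0, 52.2646) (11, 56.3754) (11, 90) (0, 90)]  |A|=392.4801
3. ⊥bis P3·P1 via (6.6,52.435): [(0, 52.2646) (11, 56.3754) (11, 90) (0, 90)]  |A|=392.4801
4. ⊥bis P3·P2 via (6.53,68.785): [(0, 70.203) (0, 52.2646) (11, 56.3754) (11, 67.8143)]  |A|=161.5755
5. ⊥bis P3·P4 via (3.545,73.44): [(0, 70.203) (0, 52.2646) (11, 56.3754) (11, 67.8143)]  |A|=161.5755
6. canonical 4-gon: [(0, 70.203) (0, 52.2646) (11, 56.3754) (11, 67.8143)]
7. shoelace: 161.5755

Area of P3's cell: 161.5755 (4 vertices)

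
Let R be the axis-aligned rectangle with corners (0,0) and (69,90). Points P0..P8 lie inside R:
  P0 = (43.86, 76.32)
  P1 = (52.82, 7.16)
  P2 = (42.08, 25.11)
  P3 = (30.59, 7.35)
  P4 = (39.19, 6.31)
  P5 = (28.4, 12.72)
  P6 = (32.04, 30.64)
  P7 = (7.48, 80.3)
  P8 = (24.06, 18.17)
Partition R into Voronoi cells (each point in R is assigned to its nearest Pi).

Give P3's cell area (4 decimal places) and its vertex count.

1. box [0,69]×[0,90]: [(0, 0) (69, 0) (69, 90) (0, 90)]
2. ⊥bis P3·P0 via (37.225,41.835): [(0, 48.9972) (0, 0) (69, 0) (69, 35.7214)]  |A|=2922.7915
3. ⊥bis P3·P1 via (41.705,7.255): [(41.9927, 40.9177) (0, 48.9972) (0, 0) (41.643, 0)]  |A|=1880.7297
4. ⊥bis P3·P2 via (36.335,16.23): [(41.7518, 12.7256) (0, 39.7373) (0, 0) (41.643, 0)]  |A|=1094.516
5. ⊥bis P3·P4 via (34.89,6.83): [(36.0491, 16.415) (0, 39.7373) (0, 0) (34.064, 0)]  |A|=995.8266
6. ⊥bis P3·P5 via (29.495,10.035): [(35.5776, 12.5156) (4.8886, 0) (34.064, 0)]  |A|=182.5739
7. ⊥bis P3·P6 via (31.315,18.995): [(35.5776, 12.5156) (4.8886, 0) (34.064, 0)]  |A|=182.5739
8. ⊥bis P3·P7 via (19.035,43.825): [(35.5776, 12.5156) (4.8886, 0) (34.064, 0)]  |A|=182.5739
9. ⊥bis P3·P8 via (27.325,12.76): [(35.5776, 12.5156) (8.8777, 1.6268) (6.1821, 0) (34.064, 0)]  |A|=181.5218
10. canonical 4-gon: [(35.5776, 12.5156) (8.8777, 1.6268) (6.1821, 0) (34.064, 0)]
11. shoelace: 181.5218

Area of P3's cell: 181.5218 (4 vertices)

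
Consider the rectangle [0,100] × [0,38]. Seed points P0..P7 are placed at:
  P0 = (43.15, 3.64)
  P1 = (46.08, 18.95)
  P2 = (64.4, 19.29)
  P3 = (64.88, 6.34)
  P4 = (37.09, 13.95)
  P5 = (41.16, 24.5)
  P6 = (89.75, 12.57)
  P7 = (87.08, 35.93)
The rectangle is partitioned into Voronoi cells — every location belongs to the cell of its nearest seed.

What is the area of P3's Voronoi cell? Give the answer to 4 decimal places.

1. box [0,100]×[0,38]: [(0, 0) (100, 0) (100, 38) (0, 38)]
2. ⊥bis P3·P0 via (54.015,4.99): [(54.635, 0) (100, 0) (100, 38) (49.9134, 38)]  |A|=1813.5794
3. ⊥bis P3·P1 via (55.48,12.645): [(53.4415, 9.6058) (54.635, 0) (100, 0) (100, 38) (72.4867, 38)]  |A|=1493.1041
4. ⊥bis P3·P2 via (64.64,12.815): [(55.3634, 12.4712) (53.4415, 9.6058) (54.635, 0) (100, 0) (100, 14.1256)]  |A|=609.078
5. ⊥bis P3·P4 via (50.985,10.145): [(55.3634, 12.4712) (53.4415, 9.6058) (54.635, 0) (100, 0) (100, 14.1256)]  |A|=609.078
6. ⊥bis P3·P5 via (53.02,15.42): [(55.3634, 12.4712) (53.4415, 9.6058) (54.635, 0) (100, 0) (100, 14.1256)]  |A|=609.078
7. ⊥bis P3·P6 via (77.315,9.455): [(76.3644, 13.2496) (55.3634, 12.4712) (53.4415, 9.6058) (54.635, 0) (79.6835, 0)]  |A|=307.5518
8. ⊥bis P3·P7 via (75.98,21.135): [(76.3644, 13.2496) (55.3634, 12.4712) (53.4415, 9.6058) (54.635, 0) (79.6835, 0)]  |A|=307.5518
9. canonical 5-gon: [(76.3644, 13.2496) (55.3634, 12.4712) (53.4415, 9.6058) (54.635, 0) (79.6835, 0)]
10. shoelace: 307.5518

Area of P3's cell: 307.5518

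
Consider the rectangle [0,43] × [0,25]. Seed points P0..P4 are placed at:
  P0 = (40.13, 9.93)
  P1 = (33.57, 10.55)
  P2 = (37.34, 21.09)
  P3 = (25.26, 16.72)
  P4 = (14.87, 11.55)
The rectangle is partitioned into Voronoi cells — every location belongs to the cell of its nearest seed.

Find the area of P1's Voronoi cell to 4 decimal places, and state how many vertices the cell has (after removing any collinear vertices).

Area of P1's cell: 169.8476 (5 vertices)

1. box [0,43]×[0,25]: [(0, 0) (43, 0) (43, 25) (0, 25)]
2. ⊥bis P1·P0 via (36.85,10.24): [(0, 0) (35.8822, 0) (38.245, 25) (0, 25)]  |A|=926.5899
3. ⊥bis P1·P2 via (35.455,15.82): [(0, 0) (35.8822, 0) (37.3145, 15.1549) (9.79, 25) (0, 25)]  |A|=786.5183
4. ⊥bis P1·P3 via (29.415,13.635): [(19.2913, 0) (35.8822, 0) (37.3145, 15.1549) (31.9643, 17.0686)]  |A|=183.5024
5. ⊥bis P1·P4 via (24.22,11.05): [(23.9658, 6.2958) (23.6291, 0) (35.8822, 0) (37.3145, 15.1549) (31.9643, 17.0686)]  |A|=169.8476
6. canonical 5-gon: [(23.9658, 6.2958) (23.6291, 0) (35.8822, 0) (37.3145, 15.1549) (31.9643, 17.0686)]
7. shoelace: 169.8476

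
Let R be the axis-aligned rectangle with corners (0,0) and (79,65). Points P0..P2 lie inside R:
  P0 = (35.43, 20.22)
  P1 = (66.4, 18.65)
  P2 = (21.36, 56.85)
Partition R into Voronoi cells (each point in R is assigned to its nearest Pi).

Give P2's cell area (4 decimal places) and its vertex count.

Area of P2's cell: 1556.4655 (4 vertices)

1. box [0,79]×[0,65]: [(0, 0) (79, 0) (79, 65) (0, 65)]
2. ⊥bis P2·P0 via (28.395,38.535): [(0, 27.6282) (79, 57.973) (79, 65) (0, 65)]  |A|=1753.756
3. ⊥bis P2·P1 via (43.88,37.75): [(0, 27.6282) (52.3497, 47.7363) (66.9917, 65) (0, 65)]  |A|=1556.4655
4. canonical 4-gon: [(0, 27.6282) (52.3497, 47.7363) (66.9917, 65) (0, 65)]
5. shoelace: 1556.4655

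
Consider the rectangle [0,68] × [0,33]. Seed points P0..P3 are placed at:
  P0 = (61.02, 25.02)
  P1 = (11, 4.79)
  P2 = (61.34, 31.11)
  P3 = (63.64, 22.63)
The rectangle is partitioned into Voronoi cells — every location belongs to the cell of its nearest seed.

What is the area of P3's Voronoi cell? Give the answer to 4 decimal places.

1. box [0,68]×[0,33]: [(0, 0) (68, 0) (68, 33) (0, 33)]
2. ⊥bis P3·P0 via (62.33,23.825): [(40.5965, 0) (68, 0) (68, 30.0406)]  |A|=411.6093
3. ⊥bis P3·P1 via (37.32,13.71): [(41.5953, 1.0949) (41.9664, 0) (68, 0) (68, 30.0406)]  |A|=410.8594
4. ⊥bis P3·P2 via (62.49,26.87): [(65.9683, 27.8134) (41.5953, 1.0949) (41.9664, 0) (68, 0) (68, 28.3645)]  |A|=409.1566
5. canonical 5-gon: [(65.9683, 27.8134) (41.5953, 1.0949) (41.9664, 0) (68, 0) (68, 28.3645)]
6. shoelace: 409.1566

Area of P3's cell: 409.1566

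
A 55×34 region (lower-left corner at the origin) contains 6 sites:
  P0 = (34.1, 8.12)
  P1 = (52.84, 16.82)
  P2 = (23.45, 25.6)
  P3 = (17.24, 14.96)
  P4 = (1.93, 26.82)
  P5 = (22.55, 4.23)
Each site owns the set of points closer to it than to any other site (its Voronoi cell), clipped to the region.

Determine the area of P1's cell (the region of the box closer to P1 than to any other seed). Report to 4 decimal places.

1. box [0,55]×[0,34]: [(0, 0) (55, 0) (55, 34) (0, 34)]
2. ⊥bis P1·P0 via (43.47,12.47): [(49.2592, 0) (55, 0) (55, 34) (33.4747, 34)]  |A|=463.5234
3. ⊥bis P1·P2 via (38.145,21.21): [(38.6413, 22.8712) (49.2592, 0) (55, 0) (55, 34) (41.9659, 34)]  |A|=416.2753
4. ⊥bis P1·P3 via (35.04,15.89): [(38.6413, 22.8712) (49.2592, 0) (55, 0) (55, 34) (41.9659, 34)]  |A|=416.2753
5. ⊥bis P1·P4 via (27.385,21.82): [(38.6413, 22.8712) (49.2592, 0) (55, 0) (55, 34) (41.9659, 34)]  |A|=416.2753
6. ⊥bis P1·P5 via (37.695,10.525): [(38.6413, 22.8712) (49.2592, 0) (55, 0) (55, 34) (41.9659, 34)]  |A|=416.2753
7. canonical 5-gon: [(38.6413, 22.8712) (49.2592, 0) (55, 0) (55, 34) (41.9659, 34)]
8. shoelace: 416.2753

Area of P1's cell: 416.2753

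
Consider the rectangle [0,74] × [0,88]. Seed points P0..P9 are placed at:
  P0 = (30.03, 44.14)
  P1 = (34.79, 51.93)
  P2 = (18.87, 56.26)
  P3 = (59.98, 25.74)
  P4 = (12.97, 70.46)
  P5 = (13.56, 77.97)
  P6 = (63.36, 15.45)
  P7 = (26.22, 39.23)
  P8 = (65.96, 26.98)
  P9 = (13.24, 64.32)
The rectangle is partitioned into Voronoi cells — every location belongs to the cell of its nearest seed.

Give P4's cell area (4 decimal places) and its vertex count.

1. box [0,74]×[0,88]: [(0, 0) (74, 0) (74, 88) (0, 88)]
2. ⊥bis P4·P0 via (21.5,57.3): [(0, 43.3642) (68.8637, 88) (0, 88)]  |A|=1536.8919
3. ⊥bis P4·P1 via (23.88,61.195): [(0, 43.3642) (19.4364, 55.9624) (46.6434, 88) (0, 88)]  |A|=1180.9495
4. ⊥bis P4·P2 via (15.92,63.36): [(0, 56.7454) (31.061, 69.651) (46.6434, 88) (0, 88)]  |A|=913.3303
5. ⊥bis P4·P3 via (36.475,48.1): [(0, 56.7454) (31.061, 69.651) (46.6434, 88) (0, 88)]  |A|=913.3303
6. ⊥bis P4·P5 via (13.265,74.215): [(0, 75.2571) (0, 56.7454) (31.061, 69.651) (33.5814, 72.6189)]  |A|=340.6553
7. ⊥bis P4·P6 via (38.165,42.955): [(0, 75.2571) (0, 56.7454) (31.061, 69.651) (33.5814, 72.6189)]  |A|=340.6553
8. ⊥bis P4·P7 via (19.595,54.845): [(0, 75.2571) (0, 56.7454) (31.061, 69.651) (33.5814, 72.6189)]  |A|=340.6553
9. ⊥bis P4·P8 via (39.465,48.72): [(0, 75.2571) (0, 56.7454) (31.061, 69.651) (33.5814, 72.6189)]  |A|=340.6553
10. ⊥bis P4·P9 via (13.105,67.39): [(0, 75.2571) (0, 66.8137) (27.1005, 68.0054) (31.061, 69.651) (33.5814, 72.6189)]  |A|=204.2262
11. canonical 5-gon: [(0, 75.2571) (0, 66.8137) (27.1005, 68.0054) (31.061, 69.651) (33.5814, 72.6189)]
12. shoelace: 204.2262

Area of P4's cell: 204.2262 (5 vertices)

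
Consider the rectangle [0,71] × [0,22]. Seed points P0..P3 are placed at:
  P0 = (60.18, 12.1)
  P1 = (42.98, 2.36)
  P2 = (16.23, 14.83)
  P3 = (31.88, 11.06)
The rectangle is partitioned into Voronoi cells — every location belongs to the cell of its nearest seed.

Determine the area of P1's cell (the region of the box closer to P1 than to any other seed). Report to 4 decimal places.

Area of P1's cell: 204.5865

1. box [0,71]×[0,22]: [(0, 0) (71, 0) (71, 22) (0, 22)]
2. ⊥bis P1·P0 via (51.58,7.23): [(0, 0) (55.6742, 0) (43.2161, 22) (0, 22)]  |A|=1087.7928
3. ⊥bis P1·P2 via (29.605,8.595): [(25.5983, 0) (55.6742, 0) (43.2161, 22) (35.854, 22)]  |A|=411.8179
4. ⊥bis P1·P3 via (37.43,6.71): [(32.1708, 0) (55.6742, 0) (45.8158, 17.4091)]  |A|=204.5865
5. canonical 3-gon: [(32.1708, 0) (55.6742, 0) (45.8158, 17.4091)]
6. shoelace: 204.5865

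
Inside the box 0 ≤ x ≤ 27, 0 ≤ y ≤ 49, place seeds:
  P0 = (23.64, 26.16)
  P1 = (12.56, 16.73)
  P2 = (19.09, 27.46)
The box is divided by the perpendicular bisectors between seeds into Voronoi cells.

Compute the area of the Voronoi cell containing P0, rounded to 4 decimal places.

1. box [0,27]×[0,49]: [(0, 0) (27, 0) (27, 49) (0, 49)]
2. ⊥bis P0·P1 via (18.1,21.445): [(0, 42.712) (27, 10.9877) (27, 49) (0, 49)]  |A|=598.0533
3. ⊥bis P0·P2 via (21.365,26.81): [(19.3968, 19.9213) (27, 10.9877) (27, 46.5325)]  |A|=135.127
4. canonical 3-gon: [(19.3968, 19.9213) (27, 10.9877) (27, 46.5325)]
5. shoelace: 135.127

Area of P0's cell: 135.1270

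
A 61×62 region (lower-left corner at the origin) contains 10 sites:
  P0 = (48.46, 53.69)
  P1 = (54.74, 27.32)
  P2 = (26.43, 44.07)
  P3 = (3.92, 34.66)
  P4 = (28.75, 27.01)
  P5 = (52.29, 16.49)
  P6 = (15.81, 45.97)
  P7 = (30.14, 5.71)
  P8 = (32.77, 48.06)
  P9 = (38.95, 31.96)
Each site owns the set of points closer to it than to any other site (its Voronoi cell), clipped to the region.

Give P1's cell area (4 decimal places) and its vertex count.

1. box [0,61]×[0,62]: [(0, 0) (61, 0) (61, 62) (0, 62)]
2. ⊥bis P1·P0 via (51.6,40.505): [(0, 28.2165) (0, 0) (61, 0) (61, 42.7436)]  |A|=2164.2829
3. ⊥bis P1·P2 via (40.585,35.695): [(42.091, 38.2404) (19.4656, 0) (61, 0) (61, 42.7436)]  |A|=1198.2661
4. ⊥bis P1·P3 via (29.33,30.99): [(42.091, 38.2404) (26.5943, 12.0486) (24.8541, 0) (61, 0) (61, 42.7436)]  |A|=1165.8042
5. ⊥bis P1·P4 via (41.745,27.165): [(42.091, 38.2404) (41.6223, 37.4483) (42.069, 0) (61, 0) (61, 42.7436)]  |A|=775.036
6. ⊥bis P1·P5 via (53.515,21.905): [(42.091, 38.2404) (41.6223, 37.4483) (41.7761, 24.5606) (61, 20.2117) (61, 42.7436)]  |A|=348.2833
7. ⊥bis P1·P6 via (35.275,36.645): [(42.091, 38.2404) (41.6223, 37.4483) (41.7761, 24.5606) (61, 20.2117) (61, 42.7436)]  |A|=348.2833
8. ⊥bis P1·P7 via (42.44,16.515): [(42.091, 38.2404) (41.6223, 37.4483) (41.7761, 24.5606) (61, 20.2117) (61, 42.7436)]  |A|=348.2833
9. ⊥bis P1·P8 via (43.755,37.69): [(44.9079, 38.9113) (41.6461, 35.456) (41.7761, 24.5606) (61, 20.2117) (61, 42.7436)]  |A|=344.0346
10. ⊥bis P1·P9 via (46.845,29.64): [(49.9202, 40.105) (45.1295, 23.802) (61, 20.2117) (61, 42.7436)]  |A|=262.7927
11. canonical 4-gon: [(49.9202, 40.105) (45.1295, 23.802) (61, 20.2117) (61, 42.7436)]
12. shoelace: 262.7927

Area of P1's cell: 262.7927 (4 vertices)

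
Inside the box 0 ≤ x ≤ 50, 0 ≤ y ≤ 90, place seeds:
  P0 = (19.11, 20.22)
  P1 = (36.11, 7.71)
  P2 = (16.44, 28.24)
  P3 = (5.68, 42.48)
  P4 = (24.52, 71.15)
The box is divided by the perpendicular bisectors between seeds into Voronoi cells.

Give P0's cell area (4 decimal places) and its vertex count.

Area of P0's cell: 650.0756 (4 vertices)

1. box [0,50]×[0,90]: [(0, 0) (50, 0) (50, 90) (0, 90)]
2. ⊥bis P0·P1 via (27.61,13.965): [(0, 0) (17.3334, 0) (50, 44.3911) (50, 90) (0, 90)]  |A|=3774.9476
3. ⊥bis P0·P2 via (17.775,24.23): [(0, 18.3124) (0, 0) (17.3334, 0) (40.8062, 31.8975)]  |A|=650.0756
4. ⊥bis P0·P3 via (12.395,31.35): [(0, 18.3124) (0, 0) (17.3334, 0) (40.8062, 31.8975)]  |A|=650.0756
5. ⊥bis P0·P4 via (21.815,45.685): [(0, 18.3124) (0, 0) (17.3334, 0) (40.8062, 31.8975)]  |A|=650.0756
6. canonical 4-gon: [(0, 18.3124) (0, 0) (17.3334, 0) (40.8062, 31.8975)]
7. shoelace: 650.0756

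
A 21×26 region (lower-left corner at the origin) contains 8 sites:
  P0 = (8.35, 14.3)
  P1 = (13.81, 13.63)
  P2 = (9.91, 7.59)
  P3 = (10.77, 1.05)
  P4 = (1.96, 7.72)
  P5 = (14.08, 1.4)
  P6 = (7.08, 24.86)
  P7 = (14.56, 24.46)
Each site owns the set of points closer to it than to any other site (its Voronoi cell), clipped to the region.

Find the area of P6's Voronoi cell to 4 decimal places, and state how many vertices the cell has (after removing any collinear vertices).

Area of P6's cell: 71.9157 (4 vertices)

1. box [0,21]×[0,26]: [(0, 0) (21, 0) (21, 26) (0, 26)]
2. ⊥bis P6·P0 via (7.715,19.58): [(0, 18.6522) (21, 21.1777) (21, 26) (0, 26)]  |A|=127.7863
3. ⊥bis P6·P1 via (10.445,19.245): [(0, 18.6522) (11.8297, 20.0749) (21, 25.5705) (21, 26) (0, 26)]  |A|=107.6449
4. ⊥bis P6·P2 via (8.495,16.225): [(0, 18.6522) (11.8297, 20.0749) (21, 25.5705) (21, 26) (0, 26)]  |A|=107.6449
5. ⊥bis P6·P3 via (8.925,12.955): [(0, 18.6522) (11.8297, 20.0749) (21, 25.5705) (21, 26) (0, 26)]  |A|=107.6449
6. ⊥bis P6·P4 via (4.52,16.29): [(0, 18.6522) (11.8297, 20.0749) (21, 25.5705) (21, 26) (0, 26)]  |A|=107.6449
7. ⊥bis P6·P5 via (10.58,13.13): [(0, 18.6522) (11.8297, 20.0749) (21, 25.5705) (21, 26) (0, 26)]  |A|=107.6449
8. ⊥bis P6·P7 via (10.82,24.66): [(0, 18.6522) (10.5667, 19.923) (10.8917, 26) (0, 26)]  |A|=71.9157
9. canonical 4-gon: [(0, 18.6522) (10.5667, 19.923) (10.8917, 26) (0, 26)]
10. shoelace: 71.9157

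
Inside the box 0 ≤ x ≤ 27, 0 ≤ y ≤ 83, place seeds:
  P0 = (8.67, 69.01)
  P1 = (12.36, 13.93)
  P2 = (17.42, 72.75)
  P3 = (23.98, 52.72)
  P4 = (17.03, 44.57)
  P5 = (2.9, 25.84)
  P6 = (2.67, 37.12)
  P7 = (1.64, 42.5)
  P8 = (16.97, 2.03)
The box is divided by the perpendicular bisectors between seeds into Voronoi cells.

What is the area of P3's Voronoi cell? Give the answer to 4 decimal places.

Area of P3's cell: 185.0529

1. box [0,27]×[0,83]: [(0, 0) (27, 0) (27, 83) (0, 83)]
2. ⊥bis P3·P0 via (16.325,60.865): [(0, 45.5221) (0, 0) (27, 0) (27, 70.8978)]  |A|=1571.6687
3. ⊥bis P3·P1 via (18.17,33.325): [(0, 45.5221) (0, 38.768) (27, 30.6799) (27, 70.8978)]  |A|=634.1219
4. ⊥bis P3·P2 via (20.7,62.735): [(17.0389, 61.536) (0, 45.5221) (0, 38.768) (27, 30.6799) (27, 64.7983)]  |A|=603.7431
5. ⊥bis P3·P4 via (20.505,48.645): [(17.0389, 61.536) (11.4966, 56.327) (27, 43.1063) (27, 64.7983)]  |A|=185.0529
6. ⊥bis P3·P5 via (13.44,39.28): [(17.0389, 61.536) (11.4966, 56.327) (27, 43.1063) (27, 64.7983)]  |A|=185.0529
7. ⊥bis P3·P6 via (13.325,44.92): [(17.0389, 61.536) (11.4966, 56.327) (27, 43.1063) (27, 64.7983)]  |A|=185.0529
8. ⊥bis P3·P7 via (12.81,47.61): [(17.0389, 61.536) (11.4966, 56.327) (27, 43.1063) (27, 64.7983)]  |A|=185.0529
9. ⊥bis P3·P8 via (20.475,27.375): [(17.0389, 61.536) (11.4966, 56.327) (27, 43.1063) (27, 64.7983)]  |A|=185.0529
10. canonical 4-gon: [(17.0389, 61.536) (11.4966, 56.327) (27, 43.1063) (27, 64.7983)]
11. shoelace: 185.0529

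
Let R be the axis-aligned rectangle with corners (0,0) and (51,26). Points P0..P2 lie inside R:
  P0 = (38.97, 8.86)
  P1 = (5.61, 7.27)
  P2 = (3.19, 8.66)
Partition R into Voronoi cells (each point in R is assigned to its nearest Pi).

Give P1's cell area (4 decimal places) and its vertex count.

Area of P1's cell: 383.8058 (5 vertices)

1. box [0,51]×[0,26]: [(0, 0) (51, 0) (51, 26) (0, 26)]
2. ⊥bis P1·P0 via (22.29,8.065): [(0, 0) (22.6744, 0) (21.4352, 26) (0, 26)]  |A|=573.4245
3. ⊥bis P1·P2 via (4.4,7.965): [(0, 0.3046) (0, 0) (22.6744, 0) (21.4352, 26) (14.7589, 26)]  |A|=383.8058
4. canonical 5-gon: [(0, 0.3046) (0, 0) (22.6744, 0) (21.4352, 26) (14.7589, 26)]
5. shoelace: 383.8058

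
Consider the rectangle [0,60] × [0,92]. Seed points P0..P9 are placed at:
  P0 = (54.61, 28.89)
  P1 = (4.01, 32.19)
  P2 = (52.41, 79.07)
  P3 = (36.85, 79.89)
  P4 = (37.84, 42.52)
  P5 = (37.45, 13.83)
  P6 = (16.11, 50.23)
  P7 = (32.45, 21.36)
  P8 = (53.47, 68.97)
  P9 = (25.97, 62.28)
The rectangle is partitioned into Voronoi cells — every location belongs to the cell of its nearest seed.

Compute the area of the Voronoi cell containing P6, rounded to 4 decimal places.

Area of P6's cell: 597.3510

1. box [0,60]×[0,92]: [(0, 0) (60, 0) (60, 92) (0, 92)]
2. ⊥bis P6·P0 via (35.36,39.56): [(0, 0) (13.4325, 0) (60, 84.0136) (60, 92) (0, 92)]  |A|=3563.8463
3. ⊥bis P6·P1 via (10.06,41.21): [(0, 47.9576) (29.1699, 28.3924) (60, 84.0136) (60, 92) (0, 92)]  |A|=2673.6973
4. ⊥bis P6·P2 via (34.26,64.65): [(0, 47.9576) (29.1699, 28.3924) (43.0998, 53.5236) (12.5307, 92) (0, 92)]  |A|=1692.9873
5. ⊥bis P6·P3 via (26.48,65.06): [(0, 83.5764) (0, 47.9576) (29.1699, 28.3924) (43.0658, 53.4622)]  |A|=1268.5573
6. ⊥bis P6·P4 via (26.975,46.375): [(32.1883, 61.0684) (0, 83.5764) (0, 47.9576) (22.2431, 33.0384)]  |A|=959.1787
7. ⊥bis P6·P5 via (26.78,32.03): [(32.1883, 61.0684) (0, 83.5764) (0, 47.9576) (22.2431, 33.0384)]  |A|=959.1787
8. ⊥bis P6·P7 via (24.28,35.795): [(22.955, 35.0451) (32.1883, 61.0684) (0, 83.5764) (0, 47.9576) (20.9463, 33.9082)]  |A|=957.568
9. ⊥bis P6·P8 via (34.79,59.6): [(22.955, 35.0451) (32.1883, 61.0684) (0, 83.5764) (0, 47.9576) (20.9463, 33.9082)]  |A|=957.568
10. ⊥bis P6·P9 via (21.04,56.255): [(22.955, 35.0451) (28.3564, 50.2683) (0, 73.4711) (0, 47.9576) (20.9463, 33.9082)]  |A|=597.351
11. canonical 5-gon: [(22.955, 35.0451) (28.3564, 50.2683) (0, 73.4711) (0, 47.9576) (20.9463, 33.9082)]
12. shoelace: 597.351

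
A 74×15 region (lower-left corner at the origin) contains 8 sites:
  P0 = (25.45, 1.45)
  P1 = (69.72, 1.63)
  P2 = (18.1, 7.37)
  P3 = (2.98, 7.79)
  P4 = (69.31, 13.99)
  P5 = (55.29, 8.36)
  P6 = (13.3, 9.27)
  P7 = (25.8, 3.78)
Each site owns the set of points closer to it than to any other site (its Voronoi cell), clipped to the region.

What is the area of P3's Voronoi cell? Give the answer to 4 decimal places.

Area of P3's cell: 124.3157

1. box [0,74]×[0,15]: [(0, 0) (74, 0) (74, 15) (0, 15)]
2. ⊥bis P3·P0 via (14.215,4.62): [(0, 0) (12.9114, 0) (17.1438, 15) (0, 15)]  |A|=225.4141
3. ⊥bis P3·P1 via (36.35,4.71): [(0, 0) (12.9114, 0) (17.1438, 15) (0, 15)]  |A|=225.4141
4. ⊥bis P3·P2 via (10.54,7.58): [(0, 0) (10.3294, 0) (10.7461, 15) (0, 15)]  |A|=158.0667
5. ⊥bis P3·P4 via (36.145,10.89): [(0, 0) (10.3294, 0) (10.7461, 15) (0, 15)]  |A|=158.0667
6. ⊥bis P3·P5 via (29.135,8.075): [(0, 0) (10.3294, 0) (10.7461, 15) (0, 15)]  |A|=158.0667
7. ⊥bis P3·P6 via (8.14,8.53): [(0, 0) (9.3633, 0) (7.2121, 15) (0, 15)]  |A|=124.3157
8. ⊥bis P3·P7 via (14.39,5.785): [(0, 0) (9.3633, 0) (7.2121, 15) (0, 15)]  |A|=124.3157
9. canonical 4-gon: [(0, 0) (9.3633, 0) (7.2121, 15) (0, 15)]
10. shoelace: 124.3157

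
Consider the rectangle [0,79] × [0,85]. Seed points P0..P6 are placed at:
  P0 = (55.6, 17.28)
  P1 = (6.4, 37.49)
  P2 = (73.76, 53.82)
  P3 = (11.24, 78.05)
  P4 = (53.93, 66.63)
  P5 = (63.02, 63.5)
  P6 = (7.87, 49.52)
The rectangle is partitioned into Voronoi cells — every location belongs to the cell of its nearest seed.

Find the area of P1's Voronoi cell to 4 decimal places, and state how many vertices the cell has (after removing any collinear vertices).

1. box [0,79]×[0,85]: [(0, 0) (79, 0) (79, 85) (0, 85)]
2. ⊥bis P1·P0 via (31,27.385): [(0, 0) (19.751, 0) (54.6666, 85) (0, 85)]  |A|=3162.7501
3. ⊥bis P1·P2 via (40.08,45.655): [(0, 0) (19.751, 0) (39.4954, 48.0665) (30.5416, 85) (0, 85)]  |A|=2717.2395
4. ⊥bis P1·P3 via (8.82,57.77): [(0, 58.8225) (0, 0) (19.751, 0) (39.4954, 48.0665) (37.9867, 54.2896)]  |A|=1751.0665
5. ⊥bis P1·P4 via (30.165,52.06): [(28.0728, 55.4726) (0, 58.8225) (0, 0) (19.751, 0) (36.7343, 41.3448)]  |A|=1672.4977
6. ⊥bis P1·P5 via (34.71,50.495): [(28.0728, 55.4726) (0, 58.8225) (0, 0) (19.751, 0) (36.7343, 41.3448)]  |A|=1672.4977
7. ⊥bis P1·P6 via (7.135,43.505): [(0, 44.3769) (0, 0) (19.751, 0) (36.1645, 39.9577)]  |A|=1197.037
8. canonical 4-gon: [(0, 44.3769) (0, 0) (19.751, 0) (36.1645, 39.9577)]
9. shoelace: 1197.037

Area of P1's cell: 1197.0370 (4 vertices)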